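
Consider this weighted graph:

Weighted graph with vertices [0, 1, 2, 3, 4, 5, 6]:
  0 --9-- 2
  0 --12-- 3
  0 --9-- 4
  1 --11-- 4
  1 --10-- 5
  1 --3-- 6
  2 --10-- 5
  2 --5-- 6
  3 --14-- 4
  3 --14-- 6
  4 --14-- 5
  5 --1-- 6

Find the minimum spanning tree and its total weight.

Applying Kruskal's algorithm (sort edges by weight, add if no cycle):
  Add (5,6) w=1
  Add (1,6) w=3
  Add (2,6) w=5
  Add (0,2) w=9
  Add (0,4) w=9
  Skip (1,5) w=10 (creates cycle)
  Skip (2,5) w=10 (creates cycle)
  Skip (1,4) w=11 (creates cycle)
  Add (0,3) w=12
  Skip (3,4) w=14 (creates cycle)
  Skip (3,6) w=14 (creates cycle)
  Skip (4,5) w=14 (creates cycle)
MST weight = 39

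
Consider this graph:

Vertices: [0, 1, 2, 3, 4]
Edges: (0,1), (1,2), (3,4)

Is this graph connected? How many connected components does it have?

Checking connectivity: the graph has 2 connected component(s).
Components: [[0, 1, 2], [3, 4]]. The graph is NOT connected.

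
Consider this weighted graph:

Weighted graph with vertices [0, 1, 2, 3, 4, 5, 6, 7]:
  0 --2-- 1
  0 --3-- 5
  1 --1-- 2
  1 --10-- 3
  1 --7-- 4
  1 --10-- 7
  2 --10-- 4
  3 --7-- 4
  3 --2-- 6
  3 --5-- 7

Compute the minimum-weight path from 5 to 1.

Using Dijkstra's algorithm from vertex 5:
Shortest path: 5 -> 0 -> 1
Total weight: 3 + 2 = 5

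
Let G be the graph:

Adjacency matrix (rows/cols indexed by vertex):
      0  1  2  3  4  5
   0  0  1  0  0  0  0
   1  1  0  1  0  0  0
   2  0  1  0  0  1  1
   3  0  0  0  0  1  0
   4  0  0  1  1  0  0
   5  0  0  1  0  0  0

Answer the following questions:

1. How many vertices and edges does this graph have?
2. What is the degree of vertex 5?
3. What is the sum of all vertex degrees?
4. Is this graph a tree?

Count: 6 vertices, 5 edges.
Vertex 5 has neighbors [2], degree = 1.
Handshaking lemma: 2 * 5 = 10.
A graph is a tree iff it is connected and has exactly n-1 edges. This graph is connected (all 6 vertices in one component) and has 6-1 = 5 edges. It is a tree.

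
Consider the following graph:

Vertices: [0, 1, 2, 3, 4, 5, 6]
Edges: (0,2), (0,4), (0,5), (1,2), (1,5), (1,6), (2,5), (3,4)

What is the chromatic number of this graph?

The graph has a maximum clique of size 3 (lower bound on chromatic number).
A valid 3-coloring: {0: 0, 1: 0, 2: 1, 3: 0, 4: 1, 5: 2, 6: 1}.
Chromatic number = 3.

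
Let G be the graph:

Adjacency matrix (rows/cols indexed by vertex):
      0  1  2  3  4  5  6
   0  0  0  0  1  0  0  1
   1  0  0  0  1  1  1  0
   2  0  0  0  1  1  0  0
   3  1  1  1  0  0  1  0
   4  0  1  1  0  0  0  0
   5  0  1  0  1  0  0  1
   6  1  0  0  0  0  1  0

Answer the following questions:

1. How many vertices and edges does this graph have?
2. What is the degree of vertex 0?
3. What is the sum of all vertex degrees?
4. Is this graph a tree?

Count: 7 vertices, 9 edges.
Vertex 0 has neighbors [3, 6], degree = 2.
Handshaking lemma: 2 * 9 = 18.
A tree on 7 vertices has 6 edges. This graph has 9 edges (3 extra). Not a tree.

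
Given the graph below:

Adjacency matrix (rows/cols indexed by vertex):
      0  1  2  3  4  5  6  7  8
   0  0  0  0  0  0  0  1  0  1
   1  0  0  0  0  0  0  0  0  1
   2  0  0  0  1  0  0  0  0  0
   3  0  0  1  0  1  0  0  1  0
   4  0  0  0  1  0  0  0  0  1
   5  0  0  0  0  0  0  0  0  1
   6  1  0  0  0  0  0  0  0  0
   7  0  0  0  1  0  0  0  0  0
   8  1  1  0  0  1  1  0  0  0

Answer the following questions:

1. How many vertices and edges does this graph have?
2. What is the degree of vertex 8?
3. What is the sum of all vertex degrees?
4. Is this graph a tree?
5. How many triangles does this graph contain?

Count: 9 vertices, 8 edges.
Vertex 8 has neighbors [0, 1, 4, 5], degree = 4.
Handshaking lemma: 2 * 8 = 16.
A graph is a tree iff it is connected and has exactly n-1 edges. This graph is connected (all 9 vertices in one component) and has 9-1 = 8 edges. It is a tree.
Number of triangles = 0.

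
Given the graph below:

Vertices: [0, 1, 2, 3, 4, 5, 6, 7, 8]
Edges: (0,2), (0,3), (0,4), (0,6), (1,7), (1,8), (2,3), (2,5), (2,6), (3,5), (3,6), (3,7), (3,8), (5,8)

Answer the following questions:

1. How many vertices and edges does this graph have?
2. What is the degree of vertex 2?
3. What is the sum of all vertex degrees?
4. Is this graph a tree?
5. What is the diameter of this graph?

Count: 9 vertices, 14 edges.
Vertex 2 has neighbors [0, 3, 5, 6], degree = 4.
Handshaking lemma: 2 * 14 = 28.
A tree on 9 vertices has 8 edges. This graph has 14 edges (6 extra). Not a tree.
Diameter (longest shortest path) = 4.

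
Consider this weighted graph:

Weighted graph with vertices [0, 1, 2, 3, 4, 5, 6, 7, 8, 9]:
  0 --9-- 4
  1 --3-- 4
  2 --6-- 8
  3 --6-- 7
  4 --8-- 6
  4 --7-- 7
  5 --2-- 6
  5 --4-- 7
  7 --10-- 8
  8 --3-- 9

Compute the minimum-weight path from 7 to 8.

Using Dijkstra's algorithm from vertex 7:
Shortest path: 7 -> 8
Total weight: 10 = 10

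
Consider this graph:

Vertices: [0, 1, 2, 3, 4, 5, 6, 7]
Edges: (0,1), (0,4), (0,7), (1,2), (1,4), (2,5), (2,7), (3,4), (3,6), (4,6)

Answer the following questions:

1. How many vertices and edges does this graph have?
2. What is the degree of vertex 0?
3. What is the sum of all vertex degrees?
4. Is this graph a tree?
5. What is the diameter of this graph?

Count: 8 vertices, 10 edges.
Vertex 0 has neighbors [1, 4, 7], degree = 3.
Handshaking lemma: 2 * 10 = 20.
A tree on 8 vertices has 7 edges. This graph has 10 edges (3 extra). Not a tree.
Diameter (longest shortest path) = 4.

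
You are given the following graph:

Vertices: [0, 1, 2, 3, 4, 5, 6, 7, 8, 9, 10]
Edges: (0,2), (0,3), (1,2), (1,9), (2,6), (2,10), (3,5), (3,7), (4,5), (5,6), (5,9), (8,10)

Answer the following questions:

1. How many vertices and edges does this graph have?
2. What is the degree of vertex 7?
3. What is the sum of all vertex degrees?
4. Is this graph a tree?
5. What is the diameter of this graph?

Count: 11 vertices, 12 edges.
Vertex 7 has neighbors [3], degree = 1.
Handshaking lemma: 2 * 12 = 24.
A tree on 11 vertices has 10 edges. This graph has 12 edges (2 extra). Not a tree.
Diameter (longest shortest path) = 5.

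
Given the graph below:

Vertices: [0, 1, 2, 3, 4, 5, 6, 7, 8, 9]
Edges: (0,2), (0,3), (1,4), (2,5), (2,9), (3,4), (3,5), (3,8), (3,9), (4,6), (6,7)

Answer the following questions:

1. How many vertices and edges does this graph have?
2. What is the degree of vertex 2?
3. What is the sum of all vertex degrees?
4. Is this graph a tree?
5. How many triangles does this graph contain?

Count: 10 vertices, 11 edges.
Vertex 2 has neighbors [0, 5, 9], degree = 3.
Handshaking lemma: 2 * 11 = 22.
A tree on 10 vertices has 9 edges. This graph has 11 edges (2 extra). Not a tree.
Number of triangles = 0.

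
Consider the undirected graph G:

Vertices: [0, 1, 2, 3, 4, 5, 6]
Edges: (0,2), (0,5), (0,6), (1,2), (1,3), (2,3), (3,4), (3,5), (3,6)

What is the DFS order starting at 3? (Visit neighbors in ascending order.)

DFS from vertex 3 (neighbors processed in ascending order):
Visit order: 3, 1, 2, 0, 5, 6, 4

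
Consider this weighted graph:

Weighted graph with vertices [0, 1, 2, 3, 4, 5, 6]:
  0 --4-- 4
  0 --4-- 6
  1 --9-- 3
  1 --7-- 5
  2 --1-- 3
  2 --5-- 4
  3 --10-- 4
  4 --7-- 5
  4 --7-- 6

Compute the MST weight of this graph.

Applying Kruskal's algorithm (sort edges by weight, add if no cycle):
  Add (2,3) w=1
  Add (0,6) w=4
  Add (0,4) w=4
  Add (2,4) w=5
  Add (1,5) w=7
  Skip (4,6) w=7 (creates cycle)
  Add (4,5) w=7
  Skip (1,3) w=9 (creates cycle)
  Skip (3,4) w=10 (creates cycle)
MST weight = 28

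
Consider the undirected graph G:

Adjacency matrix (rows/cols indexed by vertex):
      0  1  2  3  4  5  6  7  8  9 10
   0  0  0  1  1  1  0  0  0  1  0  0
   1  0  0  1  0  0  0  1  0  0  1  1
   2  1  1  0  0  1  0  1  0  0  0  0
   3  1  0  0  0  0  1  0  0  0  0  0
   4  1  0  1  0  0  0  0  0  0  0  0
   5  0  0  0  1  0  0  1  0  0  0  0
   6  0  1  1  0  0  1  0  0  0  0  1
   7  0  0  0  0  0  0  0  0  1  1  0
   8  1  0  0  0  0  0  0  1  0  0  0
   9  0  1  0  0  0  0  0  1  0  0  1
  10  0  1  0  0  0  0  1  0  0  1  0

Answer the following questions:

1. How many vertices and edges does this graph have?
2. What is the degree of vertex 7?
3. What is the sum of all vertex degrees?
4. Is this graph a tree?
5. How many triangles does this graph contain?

Count: 11 vertices, 16 edges.
Vertex 7 has neighbors [8, 9], degree = 2.
Handshaking lemma: 2 * 16 = 32.
A tree on 11 vertices has 10 edges. This graph has 16 edges (6 extra). Not a tree.
Number of triangles = 4.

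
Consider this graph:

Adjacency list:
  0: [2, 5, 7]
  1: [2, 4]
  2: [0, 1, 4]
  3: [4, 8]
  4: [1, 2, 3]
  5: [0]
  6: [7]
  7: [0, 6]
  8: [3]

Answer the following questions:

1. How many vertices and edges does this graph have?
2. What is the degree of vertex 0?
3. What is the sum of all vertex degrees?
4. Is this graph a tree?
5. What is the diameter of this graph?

Count: 9 vertices, 9 edges.
Vertex 0 has neighbors [2, 5, 7], degree = 3.
Handshaking lemma: 2 * 9 = 18.
A tree on 9 vertices has 8 edges. This graph has 9 edges (1 extra). Not a tree.
Diameter (longest shortest path) = 6.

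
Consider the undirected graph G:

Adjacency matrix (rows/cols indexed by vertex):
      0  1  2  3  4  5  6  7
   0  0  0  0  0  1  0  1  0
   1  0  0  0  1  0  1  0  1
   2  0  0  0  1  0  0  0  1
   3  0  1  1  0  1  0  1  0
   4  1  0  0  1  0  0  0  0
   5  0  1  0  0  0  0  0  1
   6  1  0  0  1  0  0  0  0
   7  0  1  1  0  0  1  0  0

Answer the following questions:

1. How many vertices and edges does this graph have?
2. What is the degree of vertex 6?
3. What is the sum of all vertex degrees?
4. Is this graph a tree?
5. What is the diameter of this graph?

Count: 8 vertices, 10 edges.
Vertex 6 has neighbors [0, 3], degree = 2.
Handshaking lemma: 2 * 10 = 20.
A tree on 8 vertices has 7 edges. This graph has 10 edges (3 extra). Not a tree.
Diameter (longest shortest path) = 4.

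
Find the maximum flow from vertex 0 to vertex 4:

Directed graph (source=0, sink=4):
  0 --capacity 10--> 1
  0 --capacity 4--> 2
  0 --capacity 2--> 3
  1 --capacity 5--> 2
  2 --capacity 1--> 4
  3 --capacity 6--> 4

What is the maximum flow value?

Computing max flow:
  Flow on (0->1): 1/10
  Flow on (0->3): 2/2
  Flow on (1->2): 1/5
  Flow on (2->4): 1/1
  Flow on (3->4): 2/6
Maximum flow = 3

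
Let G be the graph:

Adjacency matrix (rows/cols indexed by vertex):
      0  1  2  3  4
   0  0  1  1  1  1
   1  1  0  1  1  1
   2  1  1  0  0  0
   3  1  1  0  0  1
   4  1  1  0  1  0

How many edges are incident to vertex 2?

Vertex 2 has neighbors [0, 1], so deg(2) = 2.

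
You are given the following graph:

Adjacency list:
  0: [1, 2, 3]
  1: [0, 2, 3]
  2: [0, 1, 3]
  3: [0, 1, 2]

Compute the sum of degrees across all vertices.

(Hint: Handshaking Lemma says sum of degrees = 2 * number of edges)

Count edges: 6 edges.
By Handshaking Lemma: sum of degrees = 2 * 6 = 12.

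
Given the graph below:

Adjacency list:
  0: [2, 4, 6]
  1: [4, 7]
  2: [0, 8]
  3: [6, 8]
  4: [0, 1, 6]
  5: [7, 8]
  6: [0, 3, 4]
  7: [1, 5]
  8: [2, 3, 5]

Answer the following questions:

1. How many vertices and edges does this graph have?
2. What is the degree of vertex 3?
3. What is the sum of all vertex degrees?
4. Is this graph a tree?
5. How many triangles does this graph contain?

Count: 9 vertices, 11 edges.
Vertex 3 has neighbors [6, 8], degree = 2.
Handshaking lemma: 2 * 11 = 22.
A tree on 9 vertices has 8 edges. This graph has 11 edges (3 extra). Not a tree.
Number of triangles = 1.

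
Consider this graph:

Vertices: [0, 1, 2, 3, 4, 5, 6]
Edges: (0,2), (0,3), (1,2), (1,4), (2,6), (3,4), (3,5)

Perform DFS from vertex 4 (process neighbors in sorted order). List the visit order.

DFS from vertex 4 (neighbors processed in ascending order):
Visit order: 4, 1, 2, 0, 3, 5, 6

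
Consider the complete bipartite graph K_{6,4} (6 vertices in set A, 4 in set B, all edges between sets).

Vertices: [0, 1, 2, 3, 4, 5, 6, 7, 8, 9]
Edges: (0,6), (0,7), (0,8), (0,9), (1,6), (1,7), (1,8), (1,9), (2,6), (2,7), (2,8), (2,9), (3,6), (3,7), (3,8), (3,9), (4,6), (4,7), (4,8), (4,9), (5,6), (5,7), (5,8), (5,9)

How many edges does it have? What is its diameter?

K_{6,4} has 6 * 4 = 24 edges.
Any vertex reaches any opposite-side vertex in 1 step; same-side vertices reach in 2 steps via any opposite-side vertex.
Diameter = 2.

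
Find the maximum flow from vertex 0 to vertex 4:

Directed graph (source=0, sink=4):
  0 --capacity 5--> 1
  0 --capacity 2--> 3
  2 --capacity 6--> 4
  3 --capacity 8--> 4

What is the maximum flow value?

Computing max flow:
  Flow on (0->3): 2/2
  Flow on (3->4): 2/8
Maximum flow = 2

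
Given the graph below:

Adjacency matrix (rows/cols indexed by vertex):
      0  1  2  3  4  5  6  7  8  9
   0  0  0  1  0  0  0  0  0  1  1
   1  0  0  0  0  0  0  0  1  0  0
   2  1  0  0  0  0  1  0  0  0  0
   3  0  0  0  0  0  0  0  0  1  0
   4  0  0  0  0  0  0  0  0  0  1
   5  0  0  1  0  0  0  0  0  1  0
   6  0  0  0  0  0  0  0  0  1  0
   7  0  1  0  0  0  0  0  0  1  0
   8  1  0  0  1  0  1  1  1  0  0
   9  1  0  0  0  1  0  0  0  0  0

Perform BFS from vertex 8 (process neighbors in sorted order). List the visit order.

BFS from vertex 8 (neighbors processed in ascending order):
Visit order: 8, 0, 3, 5, 6, 7, 2, 9, 1, 4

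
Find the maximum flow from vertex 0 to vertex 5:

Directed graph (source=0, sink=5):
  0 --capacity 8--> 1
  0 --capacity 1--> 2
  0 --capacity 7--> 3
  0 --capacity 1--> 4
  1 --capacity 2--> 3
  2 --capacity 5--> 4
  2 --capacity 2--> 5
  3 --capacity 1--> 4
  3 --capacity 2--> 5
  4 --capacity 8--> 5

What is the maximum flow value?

Computing max flow:
  Flow on (0->1): 2/8
  Flow on (0->2): 1/1
  Flow on (0->3): 1/7
  Flow on (0->4): 1/1
  Flow on (1->3): 2/2
  Flow on (2->5): 1/2
  Flow on (3->4): 1/1
  Flow on (3->5): 2/2
  Flow on (4->5): 2/8
Maximum flow = 5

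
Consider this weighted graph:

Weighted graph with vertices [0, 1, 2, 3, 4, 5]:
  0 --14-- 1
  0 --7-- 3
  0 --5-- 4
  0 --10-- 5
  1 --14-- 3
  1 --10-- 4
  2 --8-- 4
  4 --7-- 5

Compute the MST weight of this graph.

Applying Kruskal's algorithm (sort edges by weight, add if no cycle):
  Add (0,4) w=5
  Add (0,3) w=7
  Add (4,5) w=7
  Add (2,4) w=8
  Skip (0,5) w=10 (creates cycle)
  Add (1,4) w=10
  Skip (0,1) w=14 (creates cycle)
  Skip (1,3) w=14 (creates cycle)
MST weight = 37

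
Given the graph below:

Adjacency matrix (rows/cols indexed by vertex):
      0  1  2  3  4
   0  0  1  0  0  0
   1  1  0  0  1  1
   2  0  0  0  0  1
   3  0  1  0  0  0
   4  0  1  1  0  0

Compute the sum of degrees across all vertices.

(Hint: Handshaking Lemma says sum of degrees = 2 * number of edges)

Count edges: 4 edges.
By Handshaking Lemma: sum of degrees = 2 * 4 = 8.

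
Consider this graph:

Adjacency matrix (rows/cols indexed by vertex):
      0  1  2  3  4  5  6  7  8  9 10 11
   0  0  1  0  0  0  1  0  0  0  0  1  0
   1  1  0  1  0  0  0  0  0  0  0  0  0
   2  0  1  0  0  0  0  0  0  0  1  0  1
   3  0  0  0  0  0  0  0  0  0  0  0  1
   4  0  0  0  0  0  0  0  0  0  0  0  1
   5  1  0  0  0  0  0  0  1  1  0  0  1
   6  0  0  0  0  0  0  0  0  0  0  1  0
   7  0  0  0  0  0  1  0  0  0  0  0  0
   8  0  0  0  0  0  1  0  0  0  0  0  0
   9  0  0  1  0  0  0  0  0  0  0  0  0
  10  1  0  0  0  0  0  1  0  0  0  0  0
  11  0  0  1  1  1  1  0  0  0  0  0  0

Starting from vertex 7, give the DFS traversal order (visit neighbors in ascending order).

DFS from vertex 7 (neighbors processed in ascending order):
Visit order: 7, 5, 0, 1, 2, 9, 11, 3, 4, 10, 6, 8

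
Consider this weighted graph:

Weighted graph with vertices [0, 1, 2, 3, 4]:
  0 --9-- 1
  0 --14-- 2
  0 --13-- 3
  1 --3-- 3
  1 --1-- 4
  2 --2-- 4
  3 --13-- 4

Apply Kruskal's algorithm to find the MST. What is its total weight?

Applying Kruskal's algorithm (sort edges by weight, add if no cycle):
  Add (1,4) w=1
  Add (2,4) w=2
  Add (1,3) w=3
  Add (0,1) w=9
  Skip (0,3) w=13 (creates cycle)
  Skip (3,4) w=13 (creates cycle)
  Skip (0,2) w=14 (creates cycle)
MST weight = 15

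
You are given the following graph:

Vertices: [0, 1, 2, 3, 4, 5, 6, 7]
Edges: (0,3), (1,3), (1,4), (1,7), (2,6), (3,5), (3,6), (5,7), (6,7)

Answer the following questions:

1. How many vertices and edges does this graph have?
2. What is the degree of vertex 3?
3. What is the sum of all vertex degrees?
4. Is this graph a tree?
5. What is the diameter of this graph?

Count: 8 vertices, 9 edges.
Vertex 3 has neighbors [0, 1, 5, 6], degree = 4.
Handshaking lemma: 2 * 9 = 18.
A tree on 8 vertices has 7 edges. This graph has 9 edges (2 extra). Not a tree.
Diameter (longest shortest path) = 4.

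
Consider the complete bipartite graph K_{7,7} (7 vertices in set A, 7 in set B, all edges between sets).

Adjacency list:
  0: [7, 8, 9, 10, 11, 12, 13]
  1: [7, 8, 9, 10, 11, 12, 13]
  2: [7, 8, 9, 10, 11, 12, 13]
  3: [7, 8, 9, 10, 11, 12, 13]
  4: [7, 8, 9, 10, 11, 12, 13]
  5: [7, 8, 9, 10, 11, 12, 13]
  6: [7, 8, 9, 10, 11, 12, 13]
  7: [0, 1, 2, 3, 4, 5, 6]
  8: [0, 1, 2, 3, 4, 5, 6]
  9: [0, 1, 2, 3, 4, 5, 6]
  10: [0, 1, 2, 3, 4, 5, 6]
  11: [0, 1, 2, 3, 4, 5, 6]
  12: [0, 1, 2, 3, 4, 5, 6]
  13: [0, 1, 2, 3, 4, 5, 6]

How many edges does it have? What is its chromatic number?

K_{7,7} has 7 * 7 = 49 edges.
Bipartite graphs have chromatic number 2 (color each partition differently).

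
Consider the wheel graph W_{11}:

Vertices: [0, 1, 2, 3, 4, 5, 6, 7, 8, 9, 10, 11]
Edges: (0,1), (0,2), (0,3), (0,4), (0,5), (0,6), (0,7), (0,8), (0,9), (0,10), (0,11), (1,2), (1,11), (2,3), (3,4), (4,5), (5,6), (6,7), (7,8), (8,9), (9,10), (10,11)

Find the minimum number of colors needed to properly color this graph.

W_{11} = C_{11} plus a hub adjacent to every cycle vertex.
The outer cycle needs 3 colors (odd cycle); the hub is adjacent to all of them so needs a fresh color.
Chromatic number = 3 + 1 = 4.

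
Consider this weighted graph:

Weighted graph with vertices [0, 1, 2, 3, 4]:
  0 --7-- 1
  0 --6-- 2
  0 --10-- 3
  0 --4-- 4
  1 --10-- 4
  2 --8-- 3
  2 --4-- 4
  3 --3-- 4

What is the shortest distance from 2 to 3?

Using Dijkstra's algorithm from vertex 2:
Shortest path: 2 -> 4 -> 3
Total weight: 4 + 3 = 7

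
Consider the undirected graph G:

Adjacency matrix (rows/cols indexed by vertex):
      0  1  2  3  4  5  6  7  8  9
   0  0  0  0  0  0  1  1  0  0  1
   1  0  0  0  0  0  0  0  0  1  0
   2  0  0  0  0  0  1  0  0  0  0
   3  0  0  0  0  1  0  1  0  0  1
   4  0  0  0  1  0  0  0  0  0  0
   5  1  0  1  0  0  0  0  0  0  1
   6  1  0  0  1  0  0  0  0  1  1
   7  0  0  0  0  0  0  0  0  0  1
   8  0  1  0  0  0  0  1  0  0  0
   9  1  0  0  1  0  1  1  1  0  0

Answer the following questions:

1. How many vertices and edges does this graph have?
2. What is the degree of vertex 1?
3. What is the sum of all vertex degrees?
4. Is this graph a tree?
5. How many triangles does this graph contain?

Count: 10 vertices, 12 edges.
Vertex 1 has neighbors [8], degree = 1.
Handshaking lemma: 2 * 12 = 24.
A tree on 10 vertices has 9 edges. This graph has 12 edges (3 extra). Not a tree.
Number of triangles = 3.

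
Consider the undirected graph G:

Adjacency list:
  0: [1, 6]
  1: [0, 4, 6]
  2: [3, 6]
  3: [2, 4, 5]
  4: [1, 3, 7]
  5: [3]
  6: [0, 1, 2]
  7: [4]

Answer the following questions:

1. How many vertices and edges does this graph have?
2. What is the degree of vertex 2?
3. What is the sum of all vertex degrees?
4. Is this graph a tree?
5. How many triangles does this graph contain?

Count: 8 vertices, 9 edges.
Vertex 2 has neighbors [3, 6], degree = 2.
Handshaking lemma: 2 * 9 = 18.
A tree on 8 vertices has 7 edges. This graph has 9 edges (2 extra). Not a tree.
Number of triangles = 1.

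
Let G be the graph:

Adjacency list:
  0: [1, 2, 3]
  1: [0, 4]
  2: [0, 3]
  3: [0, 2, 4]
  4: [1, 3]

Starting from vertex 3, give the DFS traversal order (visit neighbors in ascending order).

DFS from vertex 3 (neighbors processed in ascending order):
Visit order: 3, 0, 1, 4, 2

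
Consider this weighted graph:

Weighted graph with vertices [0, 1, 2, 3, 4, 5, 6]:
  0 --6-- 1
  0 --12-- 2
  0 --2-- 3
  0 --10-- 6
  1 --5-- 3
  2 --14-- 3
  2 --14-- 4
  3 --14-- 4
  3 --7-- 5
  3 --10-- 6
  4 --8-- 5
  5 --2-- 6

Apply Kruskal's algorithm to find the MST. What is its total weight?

Applying Kruskal's algorithm (sort edges by weight, add if no cycle):
  Add (0,3) w=2
  Add (5,6) w=2
  Add (1,3) w=5
  Skip (0,1) w=6 (creates cycle)
  Add (3,5) w=7
  Add (4,5) w=8
  Skip (0,6) w=10 (creates cycle)
  Skip (3,6) w=10 (creates cycle)
  Add (0,2) w=12
  Skip (2,4) w=14 (creates cycle)
  Skip (2,3) w=14 (creates cycle)
  Skip (3,4) w=14 (creates cycle)
MST weight = 36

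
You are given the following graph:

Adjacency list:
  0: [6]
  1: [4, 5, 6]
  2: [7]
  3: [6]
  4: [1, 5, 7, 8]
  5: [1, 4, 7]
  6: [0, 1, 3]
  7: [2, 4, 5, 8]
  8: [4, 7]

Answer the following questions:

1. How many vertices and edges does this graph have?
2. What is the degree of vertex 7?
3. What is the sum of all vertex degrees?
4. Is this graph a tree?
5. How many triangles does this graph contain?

Count: 9 vertices, 11 edges.
Vertex 7 has neighbors [2, 4, 5, 8], degree = 4.
Handshaking lemma: 2 * 11 = 22.
A tree on 9 vertices has 8 edges. This graph has 11 edges (3 extra). Not a tree.
Number of triangles = 3.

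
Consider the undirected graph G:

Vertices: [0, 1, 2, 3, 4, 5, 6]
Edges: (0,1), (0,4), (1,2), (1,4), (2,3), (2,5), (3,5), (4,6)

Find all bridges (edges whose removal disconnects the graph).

A bridge is an edge whose removal increases the number of connected components.
Bridges found: (1,2), (4,6)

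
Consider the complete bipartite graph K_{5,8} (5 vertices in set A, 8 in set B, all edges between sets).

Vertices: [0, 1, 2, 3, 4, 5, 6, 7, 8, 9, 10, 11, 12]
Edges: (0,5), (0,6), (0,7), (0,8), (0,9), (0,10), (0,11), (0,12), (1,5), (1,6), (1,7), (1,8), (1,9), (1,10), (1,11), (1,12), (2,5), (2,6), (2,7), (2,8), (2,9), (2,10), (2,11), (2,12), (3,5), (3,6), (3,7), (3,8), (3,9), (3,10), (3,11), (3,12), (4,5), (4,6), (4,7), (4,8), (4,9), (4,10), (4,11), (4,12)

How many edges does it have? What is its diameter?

K_{5,8} has 5 * 8 = 40 edges.
Any vertex reaches any opposite-side vertex in 1 step; same-side vertices reach in 2 steps via any opposite-side vertex.
Diameter = 2.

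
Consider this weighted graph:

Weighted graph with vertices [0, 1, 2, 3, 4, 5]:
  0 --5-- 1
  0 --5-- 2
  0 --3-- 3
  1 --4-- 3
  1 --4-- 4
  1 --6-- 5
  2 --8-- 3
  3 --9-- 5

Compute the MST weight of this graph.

Applying Kruskal's algorithm (sort edges by weight, add if no cycle):
  Add (0,3) w=3
  Add (1,4) w=4
  Add (1,3) w=4
  Skip (0,1) w=5 (creates cycle)
  Add (0,2) w=5
  Add (1,5) w=6
  Skip (2,3) w=8 (creates cycle)
  Skip (3,5) w=9 (creates cycle)
MST weight = 22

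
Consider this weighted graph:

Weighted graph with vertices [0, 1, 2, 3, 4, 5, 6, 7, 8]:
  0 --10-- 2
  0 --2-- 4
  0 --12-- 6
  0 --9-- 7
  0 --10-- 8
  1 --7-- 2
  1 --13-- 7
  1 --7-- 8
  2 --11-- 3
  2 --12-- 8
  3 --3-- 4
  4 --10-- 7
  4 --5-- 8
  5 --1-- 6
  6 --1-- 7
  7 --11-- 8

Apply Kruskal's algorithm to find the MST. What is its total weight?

Applying Kruskal's algorithm (sort edges by weight, add if no cycle):
  Add (5,6) w=1
  Add (6,7) w=1
  Add (0,4) w=2
  Add (3,4) w=3
  Add (4,8) w=5
  Add (1,8) w=7
  Add (1,2) w=7
  Add (0,7) w=9
  Skip (0,8) w=10 (creates cycle)
  Skip (0,2) w=10 (creates cycle)
  Skip (4,7) w=10 (creates cycle)
  Skip (2,3) w=11 (creates cycle)
  Skip (7,8) w=11 (creates cycle)
  Skip (0,6) w=12 (creates cycle)
  Skip (2,8) w=12 (creates cycle)
  Skip (1,7) w=13 (creates cycle)
MST weight = 35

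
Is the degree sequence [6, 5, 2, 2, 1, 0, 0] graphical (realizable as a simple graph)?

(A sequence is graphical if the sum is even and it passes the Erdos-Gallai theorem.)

Sum of degrees = 16. Sum is even but fails Erdos-Gallai. The sequence is NOT graphical.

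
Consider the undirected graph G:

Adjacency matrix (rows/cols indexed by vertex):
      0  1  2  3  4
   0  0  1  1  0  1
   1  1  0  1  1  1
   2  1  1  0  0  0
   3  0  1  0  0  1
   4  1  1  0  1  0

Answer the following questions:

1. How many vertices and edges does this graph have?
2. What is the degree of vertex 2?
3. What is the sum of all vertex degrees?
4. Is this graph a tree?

Count: 5 vertices, 7 edges.
Vertex 2 has neighbors [0, 1], degree = 2.
Handshaking lemma: 2 * 7 = 14.
A tree on 5 vertices has 4 edges. This graph has 7 edges (3 extra). Not a tree.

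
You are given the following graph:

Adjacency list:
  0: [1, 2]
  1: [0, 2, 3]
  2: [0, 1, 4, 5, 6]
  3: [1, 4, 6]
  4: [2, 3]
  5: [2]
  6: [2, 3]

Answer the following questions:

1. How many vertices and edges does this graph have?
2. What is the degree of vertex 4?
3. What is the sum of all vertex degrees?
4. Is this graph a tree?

Count: 7 vertices, 9 edges.
Vertex 4 has neighbors [2, 3], degree = 2.
Handshaking lemma: 2 * 9 = 18.
A tree on 7 vertices has 6 edges. This graph has 9 edges (3 extra). Not a tree.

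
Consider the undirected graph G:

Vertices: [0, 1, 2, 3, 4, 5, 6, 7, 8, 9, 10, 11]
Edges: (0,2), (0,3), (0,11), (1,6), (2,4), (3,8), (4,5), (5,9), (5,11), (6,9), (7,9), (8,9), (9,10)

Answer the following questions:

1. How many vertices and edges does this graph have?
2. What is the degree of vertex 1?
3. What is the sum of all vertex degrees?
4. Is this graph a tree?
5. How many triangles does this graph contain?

Count: 12 vertices, 13 edges.
Vertex 1 has neighbors [6], degree = 1.
Handshaking lemma: 2 * 13 = 26.
A tree on 12 vertices has 11 edges. This graph has 13 edges (2 extra). Not a tree.
Number of triangles = 0.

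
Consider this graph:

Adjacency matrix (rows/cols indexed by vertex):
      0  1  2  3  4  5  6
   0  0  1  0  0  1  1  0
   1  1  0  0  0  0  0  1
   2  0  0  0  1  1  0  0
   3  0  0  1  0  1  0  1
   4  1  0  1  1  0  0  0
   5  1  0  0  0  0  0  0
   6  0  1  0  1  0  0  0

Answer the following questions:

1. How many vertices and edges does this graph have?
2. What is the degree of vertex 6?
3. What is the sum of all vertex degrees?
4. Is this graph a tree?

Count: 7 vertices, 8 edges.
Vertex 6 has neighbors [1, 3], degree = 2.
Handshaking lemma: 2 * 8 = 16.
A tree on 7 vertices has 6 edges. This graph has 8 edges (2 extra). Not a tree.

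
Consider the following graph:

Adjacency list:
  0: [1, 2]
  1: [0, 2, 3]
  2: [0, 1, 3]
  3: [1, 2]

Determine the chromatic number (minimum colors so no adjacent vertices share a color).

The graph has a maximum clique of size 3 (lower bound on chromatic number).
A valid 3-coloring: {0: 2, 1: 0, 2: 1, 3: 2}.
Chromatic number = 3.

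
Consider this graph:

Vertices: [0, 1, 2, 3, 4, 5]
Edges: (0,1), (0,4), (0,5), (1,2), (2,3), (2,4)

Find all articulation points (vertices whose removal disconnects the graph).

An articulation point is a vertex whose removal disconnects the graph.
Articulation points: [0, 2]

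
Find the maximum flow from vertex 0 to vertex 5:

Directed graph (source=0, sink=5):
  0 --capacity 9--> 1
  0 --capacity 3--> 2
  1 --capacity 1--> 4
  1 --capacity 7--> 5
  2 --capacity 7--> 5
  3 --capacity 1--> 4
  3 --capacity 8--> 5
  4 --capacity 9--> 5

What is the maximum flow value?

Computing max flow:
  Flow on (0->1): 8/9
  Flow on (0->2): 3/3
  Flow on (1->4): 1/1
  Flow on (1->5): 7/7
  Flow on (2->5): 3/7
  Flow on (4->5): 1/9
Maximum flow = 11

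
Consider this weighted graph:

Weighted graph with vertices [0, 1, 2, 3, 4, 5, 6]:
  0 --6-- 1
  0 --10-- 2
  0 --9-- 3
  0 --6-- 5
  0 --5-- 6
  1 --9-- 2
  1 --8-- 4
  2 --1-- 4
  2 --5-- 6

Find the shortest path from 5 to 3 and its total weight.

Using Dijkstra's algorithm from vertex 5:
Shortest path: 5 -> 0 -> 3
Total weight: 6 + 9 = 15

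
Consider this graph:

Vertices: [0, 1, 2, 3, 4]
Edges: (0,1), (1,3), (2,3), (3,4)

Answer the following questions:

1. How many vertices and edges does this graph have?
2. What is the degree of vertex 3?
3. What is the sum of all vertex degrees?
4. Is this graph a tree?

Count: 5 vertices, 4 edges.
Vertex 3 has neighbors [1, 2, 4], degree = 3.
Handshaking lemma: 2 * 4 = 8.
A graph is a tree iff it is connected and has exactly n-1 edges. This graph is connected (all 5 vertices in one component) and has 5-1 = 4 edges. It is a tree.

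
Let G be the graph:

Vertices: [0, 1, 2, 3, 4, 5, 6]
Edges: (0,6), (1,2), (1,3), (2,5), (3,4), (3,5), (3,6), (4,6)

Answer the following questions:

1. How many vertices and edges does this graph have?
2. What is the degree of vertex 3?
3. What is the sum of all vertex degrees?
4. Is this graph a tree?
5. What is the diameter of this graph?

Count: 7 vertices, 8 edges.
Vertex 3 has neighbors [1, 4, 5, 6], degree = 4.
Handshaking lemma: 2 * 8 = 16.
A tree on 7 vertices has 6 edges. This graph has 8 edges (2 extra). Not a tree.
Diameter (longest shortest path) = 4.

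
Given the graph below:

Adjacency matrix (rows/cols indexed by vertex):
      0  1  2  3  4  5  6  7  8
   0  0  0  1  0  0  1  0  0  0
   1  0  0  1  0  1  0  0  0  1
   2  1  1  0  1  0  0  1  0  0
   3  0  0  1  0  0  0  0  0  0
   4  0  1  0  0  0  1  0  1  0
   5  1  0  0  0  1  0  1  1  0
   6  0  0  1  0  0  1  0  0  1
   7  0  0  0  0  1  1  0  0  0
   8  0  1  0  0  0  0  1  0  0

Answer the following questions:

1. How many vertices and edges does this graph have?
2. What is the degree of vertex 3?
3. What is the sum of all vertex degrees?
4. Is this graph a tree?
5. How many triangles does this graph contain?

Count: 9 vertices, 12 edges.
Vertex 3 has neighbors [2], degree = 1.
Handshaking lemma: 2 * 12 = 24.
A tree on 9 vertices has 8 edges. This graph has 12 edges (4 extra). Not a tree.
Number of triangles = 1.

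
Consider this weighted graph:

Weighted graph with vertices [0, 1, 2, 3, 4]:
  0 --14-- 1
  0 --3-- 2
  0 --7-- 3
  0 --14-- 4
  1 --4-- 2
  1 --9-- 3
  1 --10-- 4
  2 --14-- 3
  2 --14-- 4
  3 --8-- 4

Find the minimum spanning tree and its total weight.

Applying Kruskal's algorithm (sort edges by weight, add if no cycle):
  Add (0,2) w=3
  Add (1,2) w=4
  Add (0,3) w=7
  Add (3,4) w=8
  Skip (1,3) w=9 (creates cycle)
  Skip (1,4) w=10 (creates cycle)
  Skip (0,4) w=14 (creates cycle)
  Skip (0,1) w=14 (creates cycle)
  Skip (2,4) w=14 (creates cycle)
  Skip (2,3) w=14 (creates cycle)
MST weight = 22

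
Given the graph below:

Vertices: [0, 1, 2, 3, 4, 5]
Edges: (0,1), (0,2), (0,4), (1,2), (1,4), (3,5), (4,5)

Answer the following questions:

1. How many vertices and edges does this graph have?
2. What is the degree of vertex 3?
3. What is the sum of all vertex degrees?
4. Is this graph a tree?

Count: 6 vertices, 7 edges.
Vertex 3 has neighbors [5], degree = 1.
Handshaking lemma: 2 * 7 = 14.
A tree on 6 vertices has 5 edges. This graph has 7 edges (2 extra). Not a tree.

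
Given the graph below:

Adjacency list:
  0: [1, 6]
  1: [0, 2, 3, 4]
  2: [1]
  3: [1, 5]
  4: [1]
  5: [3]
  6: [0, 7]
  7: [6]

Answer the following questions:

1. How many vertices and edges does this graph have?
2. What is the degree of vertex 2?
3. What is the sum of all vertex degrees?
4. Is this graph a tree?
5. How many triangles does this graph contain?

Count: 8 vertices, 7 edges.
Vertex 2 has neighbors [1], degree = 1.
Handshaking lemma: 2 * 7 = 14.
A graph is a tree iff it is connected and has exactly n-1 edges. This graph is connected (all 8 vertices in one component) and has 8-1 = 7 edges. It is a tree.
Number of triangles = 0.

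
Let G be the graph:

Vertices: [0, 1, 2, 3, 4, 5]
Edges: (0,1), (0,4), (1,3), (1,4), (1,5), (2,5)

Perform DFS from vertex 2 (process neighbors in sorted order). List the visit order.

DFS from vertex 2 (neighbors processed in ascending order):
Visit order: 2, 5, 1, 0, 4, 3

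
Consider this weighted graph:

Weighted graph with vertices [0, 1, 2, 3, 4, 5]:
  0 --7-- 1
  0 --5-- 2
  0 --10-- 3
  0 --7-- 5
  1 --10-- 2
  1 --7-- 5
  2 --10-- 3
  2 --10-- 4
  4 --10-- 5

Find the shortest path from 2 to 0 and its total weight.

Using Dijkstra's algorithm from vertex 2:
Shortest path: 2 -> 0
Total weight: 5 = 5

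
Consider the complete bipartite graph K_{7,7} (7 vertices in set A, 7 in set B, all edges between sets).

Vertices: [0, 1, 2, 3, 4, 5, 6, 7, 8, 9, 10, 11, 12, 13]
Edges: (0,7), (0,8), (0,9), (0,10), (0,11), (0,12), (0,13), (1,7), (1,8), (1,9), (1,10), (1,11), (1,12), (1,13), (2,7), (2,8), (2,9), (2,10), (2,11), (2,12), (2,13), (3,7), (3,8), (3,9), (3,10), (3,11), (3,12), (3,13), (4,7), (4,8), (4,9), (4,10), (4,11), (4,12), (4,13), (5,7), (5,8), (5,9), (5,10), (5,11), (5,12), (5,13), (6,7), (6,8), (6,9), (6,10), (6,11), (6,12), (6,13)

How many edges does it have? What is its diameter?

K_{7,7} has 7 * 7 = 49 edges.
Any vertex reaches any opposite-side vertex in 1 step; same-side vertices reach in 2 steps via any opposite-side vertex.
Diameter = 2.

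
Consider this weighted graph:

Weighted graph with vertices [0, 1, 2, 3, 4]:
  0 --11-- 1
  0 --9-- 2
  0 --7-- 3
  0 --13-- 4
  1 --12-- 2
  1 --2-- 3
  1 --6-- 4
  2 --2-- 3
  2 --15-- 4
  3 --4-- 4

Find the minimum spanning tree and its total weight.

Applying Kruskal's algorithm (sort edges by weight, add if no cycle):
  Add (1,3) w=2
  Add (2,3) w=2
  Add (3,4) w=4
  Skip (1,4) w=6 (creates cycle)
  Add (0,3) w=7
  Skip (0,2) w=9 (creates cycle)
  Skip (0,1) w=11 (creates cycle)
  Skip (1,2) w=12 (creates cycle)
  Skip (0,4) w=13 (creates cycle)
  Skip (2,4) w=15 (creates cycle)
MST weight = 15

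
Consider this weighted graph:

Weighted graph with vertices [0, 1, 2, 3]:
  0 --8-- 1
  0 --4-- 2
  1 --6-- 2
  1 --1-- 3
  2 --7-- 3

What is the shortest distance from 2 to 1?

Using Dijkstra's algorithm from vertex 2:
Shortest path: 2 -> 1
Total weight: 6 = 6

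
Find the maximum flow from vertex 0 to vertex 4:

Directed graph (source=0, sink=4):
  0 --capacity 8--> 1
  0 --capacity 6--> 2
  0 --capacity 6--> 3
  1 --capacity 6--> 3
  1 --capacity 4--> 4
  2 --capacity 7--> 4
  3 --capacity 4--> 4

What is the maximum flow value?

Computing max flow:
  Flow on (0->1): 4/8
  Flow on (0->2): 6/6
  Flow on (0->3): 4/6
  Flow on (1->4): 4/4
  Flow on (2->4): 6/7
  Flow on (3->4): 4/4
Maximum flow = 14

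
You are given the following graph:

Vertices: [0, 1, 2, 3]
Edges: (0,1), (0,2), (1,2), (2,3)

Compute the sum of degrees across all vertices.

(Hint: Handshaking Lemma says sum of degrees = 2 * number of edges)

Count edges: 4 edges.
By Handshaking Lemma: sum of degrees = 2 * 4 = 8.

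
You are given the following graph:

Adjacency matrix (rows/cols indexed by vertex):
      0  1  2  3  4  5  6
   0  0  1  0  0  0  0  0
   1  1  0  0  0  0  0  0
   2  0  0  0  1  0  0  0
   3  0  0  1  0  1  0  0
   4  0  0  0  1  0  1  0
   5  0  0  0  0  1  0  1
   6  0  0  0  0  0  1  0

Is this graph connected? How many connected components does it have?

Checking connectivity: the graph has 2 connected component(s).
Components: [[0, 1], [2, 3, 4, 5, 6]]. The graph is NOT connected.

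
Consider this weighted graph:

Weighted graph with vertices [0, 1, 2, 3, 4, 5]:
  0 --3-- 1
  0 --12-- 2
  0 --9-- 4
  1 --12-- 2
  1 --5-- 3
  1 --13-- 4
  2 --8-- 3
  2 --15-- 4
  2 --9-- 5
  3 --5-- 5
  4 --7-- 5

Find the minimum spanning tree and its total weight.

Applying Kruskal's algorithm (sort edges by weight, add if no cycle):
  Add (0,1) w=3
  Add (1,3) w=5
  Add (3,5) w=5
  Add (4,5) w=7
  Add (2,3) w=8
  Skip (0,4) w=9 (creates cycle)
  Skip (2,5) w=9 (creates cycle)
  Skip (0,2) w=12 (creates cycle)
  Skip (1,2) w=12 (creates cycle)
  Skip (1,4) w=13 (creates cycle)
  Skip (2,4) w=15 (creates cycle)
MST weight = 28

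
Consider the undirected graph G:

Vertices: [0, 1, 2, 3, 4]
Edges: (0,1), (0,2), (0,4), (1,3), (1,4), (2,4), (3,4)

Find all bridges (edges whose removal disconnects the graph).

No bridges found. The graph is 2-edge-connected (no single edge removal disconnects it).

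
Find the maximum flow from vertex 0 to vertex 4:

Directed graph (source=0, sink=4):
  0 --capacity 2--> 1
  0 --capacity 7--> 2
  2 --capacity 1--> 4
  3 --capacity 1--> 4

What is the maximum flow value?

Computing max flow:
  Flow on (0->2): 1/7
  Flow on (2->4): 1/1
Maximum flow = 1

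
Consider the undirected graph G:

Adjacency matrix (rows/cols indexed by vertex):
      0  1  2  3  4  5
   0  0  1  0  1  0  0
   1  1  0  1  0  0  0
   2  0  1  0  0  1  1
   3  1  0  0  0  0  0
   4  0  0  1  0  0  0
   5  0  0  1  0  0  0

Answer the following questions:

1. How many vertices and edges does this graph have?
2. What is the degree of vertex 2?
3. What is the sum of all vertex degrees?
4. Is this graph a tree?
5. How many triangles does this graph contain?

Count: 6 vertices, 5 edges.
Vertex 2 has neighbors [1, 4, 5], degree = 3.
Handshaking lemma: 2 * 5 = 10.
A graph is a tree iff it is connected and has exactly n-1 edges. This graph is connected (all 6 vertices in one component) and has 6-1 = 5 edges. It is a tree.
Number of triangles = 0.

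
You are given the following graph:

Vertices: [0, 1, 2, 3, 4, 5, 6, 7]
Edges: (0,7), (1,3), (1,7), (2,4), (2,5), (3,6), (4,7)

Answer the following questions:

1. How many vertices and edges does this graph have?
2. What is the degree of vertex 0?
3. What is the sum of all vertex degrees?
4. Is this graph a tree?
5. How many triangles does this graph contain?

Count: 8 vertices, 7 edges.
Vertex 0 has neighbors [7], degree = 1.
Handshaking lemma: 2 * 7 = 14.
A graph is a tree iff it is connected and has exactly n-1 edges. This graph is connected (all 8 vertices in one component) and has 8-1 = 7 edges. It is a tree.
Number of triangles = 0.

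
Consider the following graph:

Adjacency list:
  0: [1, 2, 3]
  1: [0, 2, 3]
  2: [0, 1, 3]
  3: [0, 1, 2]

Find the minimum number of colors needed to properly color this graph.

The graph has a maximum clique of size 4 (lower bound on chromatic number).
A valid 4-coloring: {0: 0, 1: 1, 2: 2, 3: 3}.
Chromatic number = 4.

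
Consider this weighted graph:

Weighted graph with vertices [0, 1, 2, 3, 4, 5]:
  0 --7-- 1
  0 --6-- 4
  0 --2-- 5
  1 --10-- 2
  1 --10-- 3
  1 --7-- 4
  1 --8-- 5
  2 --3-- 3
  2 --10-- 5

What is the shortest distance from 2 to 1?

Using Dijkstra's algorithm from vertex 2:
Shortest path: 2 -> 1
Total weight: 10 = 10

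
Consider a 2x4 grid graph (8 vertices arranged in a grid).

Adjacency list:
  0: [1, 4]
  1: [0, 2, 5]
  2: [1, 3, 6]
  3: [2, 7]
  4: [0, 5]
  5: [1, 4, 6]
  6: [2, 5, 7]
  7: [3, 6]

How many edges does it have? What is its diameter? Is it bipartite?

A 2x4 grid has 4 vertical edges and 6 horizontal edges.
Total edges = 4 + 6 = 10.
Diameter = (2-1) + (4-1) = 4 (corner to opposite corner).
Grid graphs are bipartite (checkerboard coloring).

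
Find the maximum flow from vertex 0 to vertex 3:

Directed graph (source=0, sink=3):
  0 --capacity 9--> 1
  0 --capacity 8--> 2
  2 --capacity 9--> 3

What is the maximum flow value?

Computing max flow:
  Flow on (0->2): 8/8
  Flow on (2->3): 8/9
Maximum flow = 8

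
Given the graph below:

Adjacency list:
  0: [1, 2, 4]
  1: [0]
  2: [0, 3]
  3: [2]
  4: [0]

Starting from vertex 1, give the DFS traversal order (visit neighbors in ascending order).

DFS from vertex 1 (neighbors processed in ascending order):
Visit order: 1, 0, 2, 3, 4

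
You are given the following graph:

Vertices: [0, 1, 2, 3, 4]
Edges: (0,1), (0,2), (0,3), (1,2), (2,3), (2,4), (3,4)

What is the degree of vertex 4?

Vertex 4 has neighbors [2, 3], so deg(4) = 2.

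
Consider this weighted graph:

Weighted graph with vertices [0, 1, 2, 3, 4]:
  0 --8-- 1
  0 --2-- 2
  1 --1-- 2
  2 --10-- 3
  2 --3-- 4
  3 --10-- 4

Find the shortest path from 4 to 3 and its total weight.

Using Dijkstra's algorithm from vertex 4:
Shortest path: 4 -> 3
Total weight: 10 = 10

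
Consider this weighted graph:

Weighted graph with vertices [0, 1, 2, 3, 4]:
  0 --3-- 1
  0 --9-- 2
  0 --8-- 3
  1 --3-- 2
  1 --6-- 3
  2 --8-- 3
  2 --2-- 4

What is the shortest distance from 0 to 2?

Using Dijkstra's algorithm from vertex 0:
Shortest path: 0 -> 1 -> 2
Total weight: 3 + 3 = 6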